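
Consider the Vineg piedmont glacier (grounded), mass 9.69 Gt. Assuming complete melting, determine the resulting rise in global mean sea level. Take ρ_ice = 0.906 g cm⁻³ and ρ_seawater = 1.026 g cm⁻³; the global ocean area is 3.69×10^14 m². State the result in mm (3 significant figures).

≈ 0.0256 mm

Vineg: 9.69 Gt = 9.690×10^12 kg; dividing by ρ_w = 1.026 g cm⁻³ = 1026 kg m⁻³ gives 9.444×10^9 m³ of water.
Spread over 3.69×10^14 m² of ocean, Δh = 9.444×10^9 / 3.69×10^14 = 2.56×10^-5 m = 0.0256 mm.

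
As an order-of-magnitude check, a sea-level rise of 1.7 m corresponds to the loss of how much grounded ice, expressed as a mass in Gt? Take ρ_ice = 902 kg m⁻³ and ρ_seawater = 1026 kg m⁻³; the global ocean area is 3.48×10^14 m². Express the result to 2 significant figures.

Required water volume = Δh × A = 1.7 m × 3.48×10^14 m² = 5.916×10^14 m³.
ρ_w = 1026 kg m⁻³, so the mass of water = 5.916×10^14 m³ × 1026 kg m⁻³ = 6.070×10^17 kg = 6.1×10^5 Gt (and the same mass of ice, by conservation).

≈ 6.1×10^5 Gt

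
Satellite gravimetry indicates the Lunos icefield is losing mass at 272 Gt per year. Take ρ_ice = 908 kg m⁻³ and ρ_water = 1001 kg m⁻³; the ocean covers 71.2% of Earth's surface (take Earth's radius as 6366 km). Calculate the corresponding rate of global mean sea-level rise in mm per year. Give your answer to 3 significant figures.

ρ_w = 1001 kg m⁻³. Annual water volume added = 272 Gt / ρ_w = 2.720×10^14 kg / 1001 kg m⁻³ = 2.717×10^11 m³.
Δh per year = 2.717×10^11 / 3.63×10^14 = 7.49×10^-4 m = 0.749 mm.

≈ 0.749 mm/yr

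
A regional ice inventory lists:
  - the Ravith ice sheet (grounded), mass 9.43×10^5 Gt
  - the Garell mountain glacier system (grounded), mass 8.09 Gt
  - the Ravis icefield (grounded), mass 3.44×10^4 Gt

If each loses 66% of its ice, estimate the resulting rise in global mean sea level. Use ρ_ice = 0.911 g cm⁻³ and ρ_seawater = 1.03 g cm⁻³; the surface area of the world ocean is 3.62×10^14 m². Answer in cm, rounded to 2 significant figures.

≈ 170 cm

Ravith: 0.66 × 9.43×10^5 Gt = 6.224×10^17 kg; dividing by ρ_w = 1.03 g cm⁻³ = 1030 kg m⁻³ gives 6.043×10^14 m³ of water.
Garell: 0.66 × 8.09 Gt = 5.339×10^12 kg; dividing by ρ_w = 1030 kg m⁻³ gives 5.184×10^9 m³ of water.
Ravis: 0.66 × 3.44×10^4 Gt = 2.270×10^16 kg; dividing by ρ_w = 1030 kg m⁻³ gives 2.204×10^13 m³ of water.
Total added water ≈ 6.263×10^14 m³ over 3.62×10^14 m² → Δh = 1.73 m = 170 cm.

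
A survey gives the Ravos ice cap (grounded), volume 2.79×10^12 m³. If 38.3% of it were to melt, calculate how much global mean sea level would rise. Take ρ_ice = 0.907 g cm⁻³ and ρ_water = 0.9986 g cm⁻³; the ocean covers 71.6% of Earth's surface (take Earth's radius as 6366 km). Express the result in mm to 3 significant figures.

≈ 2.66 mm

Ravos: 0.383 × 2.79×10^12 m³ × (907/998.6) = 9.706×10^11 m³ of water.
Spread over 3.65×10^14 m² of ocean, Δh = 9.706×10^11 / 3.65×10^14 = 2.66×10^-3 m = 2.66 mm.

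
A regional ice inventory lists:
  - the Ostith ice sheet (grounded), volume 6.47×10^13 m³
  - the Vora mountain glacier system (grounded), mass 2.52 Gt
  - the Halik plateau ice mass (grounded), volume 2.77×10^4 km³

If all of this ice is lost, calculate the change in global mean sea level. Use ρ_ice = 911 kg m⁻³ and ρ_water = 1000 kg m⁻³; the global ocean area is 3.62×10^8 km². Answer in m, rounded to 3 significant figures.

≈ 0.233 m

Ostith: 6.47×10^13 m³ × (911/1000) = 5.894×10^13 m³ of water.
Vora: 2.52 Gt = 2.520×10^12 kg; dividing by ρ_w = 1000 kg m⁻³ gives 2.520×10^9 m³ of water.
Halik: 2.77×10^4 km³ × (911/1000) = 2.523×10^4 km³ of water.
Total added water ≈ 8.418×10^13 m³ over 3.62×10^14 m² → Δh = 0.233 m.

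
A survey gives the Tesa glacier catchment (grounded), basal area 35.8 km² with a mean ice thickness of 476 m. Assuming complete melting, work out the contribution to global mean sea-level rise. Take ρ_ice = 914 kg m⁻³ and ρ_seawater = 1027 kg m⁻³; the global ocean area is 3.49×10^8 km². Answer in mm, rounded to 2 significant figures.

Tesa: ice volume = 35.8 km² × 476 m = 17.04 km³; 17.04 × (914/1027) = 15.17 km³ of water.
Spread over 3.49×10^14 m² of ocean, Δh = 1.517×10^10 / 3.49×10^14 = 4.35×10^-5 m = 0.043 mm.

≈ 0.043 mm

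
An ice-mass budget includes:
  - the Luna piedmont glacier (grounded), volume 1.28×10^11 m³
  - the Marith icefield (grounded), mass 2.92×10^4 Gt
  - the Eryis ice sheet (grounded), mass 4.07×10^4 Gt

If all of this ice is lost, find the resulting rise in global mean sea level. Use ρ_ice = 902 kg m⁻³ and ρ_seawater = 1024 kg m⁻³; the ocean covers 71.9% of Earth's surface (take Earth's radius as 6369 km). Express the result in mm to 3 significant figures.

Luna: 1.28×10^11 m³ × (902/1024) = 1.128×10^11 m³ of water.
Marith: 2.92×10^4 Gt = 2.920×10^16 kg; dividing by ρ_w = 1024 kg m⁻³ gives 2.852×10^13 m³ of water.
Eryis: 4.07×10^4 Gt = 4.070×10^16 kg; dividing by ρ_w = 1024 kg m⁻³ gives 3.975×10^13 m³ of water.
Total added water ≈ 6.837×10^13 m³ over 3.67×10^14 m² → Δh = 0.187 m = 187 mm.

≈ 187 mm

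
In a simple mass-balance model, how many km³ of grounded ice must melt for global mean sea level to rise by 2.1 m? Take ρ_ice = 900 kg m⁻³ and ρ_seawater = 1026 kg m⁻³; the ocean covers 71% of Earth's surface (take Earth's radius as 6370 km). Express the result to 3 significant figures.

≈ 8.67×10^5 km³

Required water volume = Δh × A = 2.1 m × 3.62×10^14 m² = 7.603×10^14 m³ = 7.603×10^5 km³.
Ice volume = water volume × ρ_w/ρ_ice = 7.603×10^5 × 1026/900 = 8.67×10^5 km³.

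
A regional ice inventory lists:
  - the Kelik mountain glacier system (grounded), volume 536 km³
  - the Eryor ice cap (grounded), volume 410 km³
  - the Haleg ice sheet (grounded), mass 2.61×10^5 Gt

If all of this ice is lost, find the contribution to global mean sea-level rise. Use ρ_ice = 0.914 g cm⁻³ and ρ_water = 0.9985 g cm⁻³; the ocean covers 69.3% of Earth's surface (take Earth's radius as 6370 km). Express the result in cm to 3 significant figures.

Kelik: 536 km³ × (914/998.5) = 490.6 km³ of water.
Eryor: 410 km³ × (914/998.5) = 375.3 km³ of water.
Haleg: 2.61×10^5 Gt = 2.610×10^17 kg; dividing by ρ_w = 0.9985 g cm⁻³ = 998.5 kg m⁻³ gives 2.614×10^14 m³ of water.
Total added water ≈ 2.623×10^14 m³ over 3.53×10^14 m² → Δh = 0.742 m = 74.2 cm.

≈ 74.2 cm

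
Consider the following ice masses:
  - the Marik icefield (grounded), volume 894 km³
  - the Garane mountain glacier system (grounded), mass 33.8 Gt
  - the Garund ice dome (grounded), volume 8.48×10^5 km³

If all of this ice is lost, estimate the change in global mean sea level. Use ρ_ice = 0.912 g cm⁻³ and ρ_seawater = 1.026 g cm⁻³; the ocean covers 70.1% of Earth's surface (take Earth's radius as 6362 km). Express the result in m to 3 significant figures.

≈ 2.12 m

Marik: 894 km³ × (912/1026) = 794.7 km³ of water.
Garane: 33.8 Gt = 3.380×10^13 kg; dividing by ρ_w = 1.026 g cm⁻³ = 1026 kg m⁻³ gives 3.294×10^10 m³ of water.
Garund: 8.48×10^5 km³ × (912/1026) = 7.538×10^5 km³ of water.
Total added water ≈ 7.546×10^14 m³ over 3.57×10^14 m² → Δh = 2.12 m.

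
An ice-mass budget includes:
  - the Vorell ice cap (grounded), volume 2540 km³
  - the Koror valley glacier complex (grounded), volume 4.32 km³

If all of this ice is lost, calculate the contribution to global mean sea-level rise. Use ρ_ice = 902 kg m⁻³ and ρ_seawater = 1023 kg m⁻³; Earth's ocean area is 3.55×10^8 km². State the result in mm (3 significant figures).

Vorell: 2540 km³ × (902/1023) = 2240 km³ of water.
Koror: 4.32 km³ × (902/1023) = 3.809 km³ of water.
Total added water ≈ 2.243×10^12 m³ over 3.55×10^14 m² → Δh = 6.32×10^-3 m = 6.32 mm.

≈ 6.32 mm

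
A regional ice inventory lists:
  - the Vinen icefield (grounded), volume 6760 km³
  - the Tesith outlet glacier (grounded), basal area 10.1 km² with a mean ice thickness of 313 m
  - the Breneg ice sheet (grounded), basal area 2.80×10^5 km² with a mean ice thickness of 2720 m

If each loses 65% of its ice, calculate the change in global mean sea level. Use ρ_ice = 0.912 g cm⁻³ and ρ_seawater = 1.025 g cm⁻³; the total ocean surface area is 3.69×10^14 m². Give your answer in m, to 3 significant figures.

Vinen: 0.65 × 6760 km³ × (912/1025) = 3910 km³ of water.
Tesith: ice volume = 10.1 km² × 313 m = 3.161 km³; 0.65 × 3.161 × (912/1025) = 1.828 km³ of water.
Breneg: ice volume = 2.80×10^5 km² × 2720 m = 7.616×10^5 km³; 0.65 × 7.616×10^5 × (912/1025) = 4.405×10^5 km³ of water.
Total added water ≈ 4.444×10^14 m³ over 3.69×10^14 m² → Δh = 1.20 m.

≈ 1.20 m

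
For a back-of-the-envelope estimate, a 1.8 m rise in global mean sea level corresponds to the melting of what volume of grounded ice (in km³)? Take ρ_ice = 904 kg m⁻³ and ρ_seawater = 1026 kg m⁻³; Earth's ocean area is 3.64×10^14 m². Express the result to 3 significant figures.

≈ 7.44×10^5 km³

Required water volume = Δh × A = 1.8 m × 3.64×10^14 m² = 6.552×10^14 m³ = 6.552×10^5 km³.
Ice volume = water volume × ρ_w/ρ_ice = 6.552×10^5 × 1026/904 = 7.44×10^5 km³.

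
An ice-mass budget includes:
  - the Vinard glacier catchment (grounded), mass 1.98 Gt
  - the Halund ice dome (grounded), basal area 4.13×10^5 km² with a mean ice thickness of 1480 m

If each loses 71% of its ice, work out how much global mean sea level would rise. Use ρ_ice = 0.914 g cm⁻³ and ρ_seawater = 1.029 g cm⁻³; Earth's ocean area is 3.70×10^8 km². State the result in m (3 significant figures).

Vinard: 0.71 × 1.98 Gt = 1.406×10^12 kg; dividing by ρ_w = 1.029 g cm⁻³ = 1029 kg m⁻³ gives 1.366×10^9 m³ of water.
Halund: ice volume = 4.13×10^5 km² × 1480 m = 6.112×10^5 km³; 0.71 × 6.112×10^5 × (914/1029) = 3.855×10^5 km³ of water.
Total added water ≈ 3.855×10^14 m³ over 3.70×10^14 m² → Δh = 1.04 m.

≈ 1.04 m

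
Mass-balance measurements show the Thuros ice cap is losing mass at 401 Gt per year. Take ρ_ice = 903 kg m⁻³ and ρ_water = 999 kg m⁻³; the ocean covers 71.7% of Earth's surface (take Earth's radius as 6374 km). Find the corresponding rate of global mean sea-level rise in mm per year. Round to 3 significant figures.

ρ_w = 999 kg m⁻³. Annual water volume added = 401 Gt / ρ_w = 4.010×10^14 kg / 999 kg m⁻³ = 4.014×10^11 m³.
Δh per year = 4.014×10^11 / 3.66×10^14 = 1.10×10^-3 m = 1.10 mm.

≈ 1.10 mm/yr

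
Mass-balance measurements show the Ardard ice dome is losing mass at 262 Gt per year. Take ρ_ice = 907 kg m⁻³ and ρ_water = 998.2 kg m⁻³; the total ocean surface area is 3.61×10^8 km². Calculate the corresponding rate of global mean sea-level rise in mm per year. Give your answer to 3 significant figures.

≈ 0.727 mm/yr

ρ_w = 998.2 kg m⁻³. Annual water volume added = 262 Gt / ρ_w = 2.620×10^14 kg / 998.2 kg m⁻³ = 2.625×10^11 m³.
Δh per year = 2.625×10^11 / 3.61×10^14 = 7.27×10^-4 m = 0.727 mm.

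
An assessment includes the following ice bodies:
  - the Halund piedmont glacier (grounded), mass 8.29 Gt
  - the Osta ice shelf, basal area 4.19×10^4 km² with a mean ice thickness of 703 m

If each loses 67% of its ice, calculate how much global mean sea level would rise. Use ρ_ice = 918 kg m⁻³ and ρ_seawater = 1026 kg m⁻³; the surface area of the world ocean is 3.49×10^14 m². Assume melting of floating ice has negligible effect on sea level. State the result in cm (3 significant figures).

Halund: 0.67 × 8.29 Gt = 5.554×10^12 kg; dividing by ρ_w = 1026 kg m⁻³ gives 5.414×10^9 m³ of water.
The Osta ice shelf is floating and already displaces its own weight of water, so its melt adds essentially nothing to sea level.
Total added water ≈ 5.414×10^9 m³ over 3.49×10^14 m² → Δh = 1.55×10^-5 m = 1.55×10^-3 cm.

≈ 1.55×10^-3 cm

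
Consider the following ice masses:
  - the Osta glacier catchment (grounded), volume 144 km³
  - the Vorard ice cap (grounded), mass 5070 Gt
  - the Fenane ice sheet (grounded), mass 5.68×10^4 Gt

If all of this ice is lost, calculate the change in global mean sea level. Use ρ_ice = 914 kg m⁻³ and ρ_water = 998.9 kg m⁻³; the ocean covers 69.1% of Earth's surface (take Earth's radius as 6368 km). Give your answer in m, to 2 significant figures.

≈ 0.18 m

Osta: 144 km³ × (914/998.9) = 131.8 km³ of water.
Vorard: 5070 Gt = 5.070×10^15 kg; dividing by ρ_w = 998.9 kg m⁻³ gives 5.076×10^12 m³ of water.
Fenane: 5.68×10^4 Gt = 5.680×10^16 kg; dividing by ρ_w = 998.9 kg m⁻³ gives 5.686×10^13 m³ of water.
Total added water ≈ 6.207×10^13 m³ over 3.52×10^14 m² → Δh = 0.176 m.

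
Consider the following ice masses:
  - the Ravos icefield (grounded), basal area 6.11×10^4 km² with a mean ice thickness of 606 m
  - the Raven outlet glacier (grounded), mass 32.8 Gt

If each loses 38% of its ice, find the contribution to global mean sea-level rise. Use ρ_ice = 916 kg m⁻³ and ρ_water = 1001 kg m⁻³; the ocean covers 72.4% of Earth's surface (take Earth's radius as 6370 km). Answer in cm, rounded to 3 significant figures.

≈ 3.49 cm

Ravos: ice volume = 6.11×10^4 km² × 606 m = 3.703×10^4 km³; 0.38 × 3.703×10^4 × (916/1001) = 1.288×10^4 km³ of water.
Raven: 0.38 × 32.8 Gt = 1.246×10^13 kg; dividing by ρ_w = 1001 kg m⁻³ gives 1.245×10^10 m³ of water.
Total added water ≈ 1.289×10^13 m³ over 3.69×10^14 m² → Δh = 0.0349 m = 3.49 cm.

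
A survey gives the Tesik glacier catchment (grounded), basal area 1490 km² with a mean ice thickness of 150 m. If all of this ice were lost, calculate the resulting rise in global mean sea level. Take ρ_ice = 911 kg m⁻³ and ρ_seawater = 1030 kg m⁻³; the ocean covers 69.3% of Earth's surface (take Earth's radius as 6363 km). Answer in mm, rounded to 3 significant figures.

Tesik: ice volume = 1490 km² × 150 m = 223.5 km³; 223.5 × (911/1030) = 197.7 km³ of water.
Spread over 3.53×10^14 m² of ocean, Δh = 1.977×10^11 / 3.53×10^14 = 5.61×10^-4 m = 0.561 mm.

≈ 0.561 mm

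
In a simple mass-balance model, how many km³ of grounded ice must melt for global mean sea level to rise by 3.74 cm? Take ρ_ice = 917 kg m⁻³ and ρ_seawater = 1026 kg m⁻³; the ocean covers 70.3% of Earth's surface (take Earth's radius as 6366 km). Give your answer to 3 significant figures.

≈ 1.50×10^4 km³

Required water volume = Δh × A = 0.0374 m × 3.58×10^14 m² = 1.339×10^13 m³ = 1.339×10^4 km³.
Ice volume = water volume × ρ_w/ρ_ice = 1.339×10^4 × 1026/917 = 1.50×10^4 km³.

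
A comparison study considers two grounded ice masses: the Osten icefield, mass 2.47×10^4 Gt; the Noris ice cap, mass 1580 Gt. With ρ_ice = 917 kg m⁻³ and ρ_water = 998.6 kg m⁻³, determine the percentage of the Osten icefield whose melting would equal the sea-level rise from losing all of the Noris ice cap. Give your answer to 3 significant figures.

Equal sea-level rise means equal mass of meltwater, i.e. equal mass of ice lost.
Ice mass of Noris: 1.580×10^15 kg; ice mass of Osten: 2.470×10^16 kg.
Fraction required = 1.580×10^15 / 2.470×10^16 = 0.0640 → 6.40 %.

≈ 6.40 %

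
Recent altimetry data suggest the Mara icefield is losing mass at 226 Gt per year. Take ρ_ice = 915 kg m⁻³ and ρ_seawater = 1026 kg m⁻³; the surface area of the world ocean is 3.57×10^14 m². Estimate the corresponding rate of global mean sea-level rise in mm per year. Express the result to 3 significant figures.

ρ_w = 1026 kg m⁻³. Annual water volume added = 226 Gt / ρ_w = 2.260×10^14 kg / 1026 kg m⁻³ = 2.203×10^11 m³.
Δh per year = 2.203×10^11 / 3.57×10^14 = 6.17×10^-4 m = 0.617 mm.

≈ 0.617 mm/yr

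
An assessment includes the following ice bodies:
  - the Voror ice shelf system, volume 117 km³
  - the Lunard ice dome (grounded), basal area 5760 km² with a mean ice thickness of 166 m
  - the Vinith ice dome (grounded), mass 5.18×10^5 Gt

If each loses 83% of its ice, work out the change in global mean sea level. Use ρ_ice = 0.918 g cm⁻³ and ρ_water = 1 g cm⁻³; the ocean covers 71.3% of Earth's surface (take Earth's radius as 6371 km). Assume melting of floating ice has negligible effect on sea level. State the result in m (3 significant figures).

≈ 1.18 m

The Voror ice shelf system is floating and already displaces its own weight of water, so its melt adds essentially nothing to sea level.
Lunard: ice volume = 5760 km² × 166 m = 956.2 km³; 0.83 × 956.2 × (918/1000) = 728.5 km³ of water.
Vinith: 0.83 × 5.18×10^5 Gt = 4.299×10^17 kg; dividing by ρ_w = 1 g cm⁻³ = 1000 kg m⁻³ gives 4.299×10^14 m³ of water.
Total added water ≈ 4.307×10^14 m³ over 3.64×10^14 m² → Δh = 1.18 m.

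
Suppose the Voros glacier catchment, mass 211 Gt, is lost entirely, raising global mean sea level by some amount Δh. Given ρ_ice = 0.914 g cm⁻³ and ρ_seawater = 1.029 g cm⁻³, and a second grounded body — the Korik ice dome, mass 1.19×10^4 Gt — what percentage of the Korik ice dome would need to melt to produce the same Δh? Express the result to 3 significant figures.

≈ 1.77 %

Equal sea-level rise means equal mass of meltwater, i.e. equal mass of ice lost.
Ice mass of Voros: 2.110×10^14 kg; ice mass of Korik: 1.190×10^16 kg.
Fraction required = 2.110×10^14 / 1.190×10^16 = 0.0177 → 1.77 %.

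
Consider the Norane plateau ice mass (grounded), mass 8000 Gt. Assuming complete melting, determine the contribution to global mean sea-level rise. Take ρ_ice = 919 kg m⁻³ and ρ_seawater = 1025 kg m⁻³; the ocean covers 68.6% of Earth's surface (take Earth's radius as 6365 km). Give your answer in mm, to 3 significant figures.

≈ 22.3 mm

Norane: 8000 Gt = 8.000×10^15 kg; dividing by ρ_w = 1025 kg m⁻³ gives 7.805×10^12 m³ of water.
Spread over 3.49×10^14 m² of ocean, Δh = 7.805×10^12 / 3.49×10^14 = 0.0223 m = 22.3 mm.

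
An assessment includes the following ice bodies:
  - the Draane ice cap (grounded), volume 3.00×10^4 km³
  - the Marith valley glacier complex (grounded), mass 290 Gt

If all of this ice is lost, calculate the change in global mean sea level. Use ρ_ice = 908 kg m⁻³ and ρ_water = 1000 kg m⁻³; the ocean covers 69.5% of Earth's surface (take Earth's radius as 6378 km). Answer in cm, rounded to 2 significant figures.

Draane: 3.00×10^4 km³ × (908/1000) = 2.724×10^4 km³ of water.
Marith: 290 Gt = 2.900×10^14 kg; dividing by ρ_w = 1000 kg m⁻³ gives 2.900×10^11 m³ of water.
Total added water ≈ 2.753×10^13 m³ over 3.55×10^14 m² → Δh = 0.0775 m = 7.7 cm.

≈ 7.7 cm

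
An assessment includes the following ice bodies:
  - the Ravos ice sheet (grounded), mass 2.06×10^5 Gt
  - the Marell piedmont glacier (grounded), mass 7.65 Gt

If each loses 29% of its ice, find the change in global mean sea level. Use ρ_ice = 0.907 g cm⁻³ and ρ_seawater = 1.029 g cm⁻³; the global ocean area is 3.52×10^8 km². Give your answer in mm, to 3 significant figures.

≈ 165 mm

Ravos: 0.29 × 2.06×10^5 Gt = 5.974×10^16 kg; dividing by ρ_w = 1.029 g cm⁻³ = 1029 kg m⁻³ gives 5.806×10^13 m³ of water.
Marell: 0.29 × 7.65 Gt = 2.218×10^12 kg; dividing by ρ_w = 1029 kg m⁻³ gives 2.156×10^9 m³ of water.
Total added water ≈ 5.806×10^13 m³ over 3.52×10^14 m² → Δh = 0.165 m = 165 mm.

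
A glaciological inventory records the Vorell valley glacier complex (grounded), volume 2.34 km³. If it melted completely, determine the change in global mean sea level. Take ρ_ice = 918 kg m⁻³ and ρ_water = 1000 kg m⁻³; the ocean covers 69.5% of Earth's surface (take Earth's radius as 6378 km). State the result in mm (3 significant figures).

Vorell: 2.34 km³ × (918/1000) = 2.148 km³ of water.
Spread over 3.55×10^14 m² of ocean, Δh = 2.148×10^9 / 3.55×10^14 = 6.05×10^-6 m = 6.05×10^-3 mm.

≈ 6.05×10^-3 mm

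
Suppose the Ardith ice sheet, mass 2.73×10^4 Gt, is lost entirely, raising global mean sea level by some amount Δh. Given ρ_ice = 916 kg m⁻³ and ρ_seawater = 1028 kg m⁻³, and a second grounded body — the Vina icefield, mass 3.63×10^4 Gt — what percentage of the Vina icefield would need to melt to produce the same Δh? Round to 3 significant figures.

≈ 75.2 %

Equal sea-level rise means equal mass of meltwater, i.e. equal mass of ice lost.
Ice mass of Ardith: 2.730×10^16 kg; ice mass of Vina: 3.630×10^16 kg.
Fraction required = 2.730×10^16 / 3.630×10^16 = 0.752 → 75.2 %.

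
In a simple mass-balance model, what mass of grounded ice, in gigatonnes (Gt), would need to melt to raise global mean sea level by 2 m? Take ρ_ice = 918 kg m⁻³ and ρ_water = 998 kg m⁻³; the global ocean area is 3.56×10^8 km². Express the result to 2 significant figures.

≈ 7.1×10^5 Gt

Required water volume = Δh × A = 2 m × 3.56×10^14 m² = 7.120×10^14 m³.
ρ_w = 998 kg m⁻³, so the mass of water = 7.120×10^14 m³ × 998 kg m⁻³ = 7.106×10^17 kg = 7.1×10^5 Gt (and the same mass of ice, by conservation).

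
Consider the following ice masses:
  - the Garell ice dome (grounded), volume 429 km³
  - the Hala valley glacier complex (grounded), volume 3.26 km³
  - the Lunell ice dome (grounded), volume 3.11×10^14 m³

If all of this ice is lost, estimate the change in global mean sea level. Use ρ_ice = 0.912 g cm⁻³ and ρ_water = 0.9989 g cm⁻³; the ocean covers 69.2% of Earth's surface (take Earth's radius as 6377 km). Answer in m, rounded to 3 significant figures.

Garell: 429 km³ × (912/998.9) = 391.7 km³ of water.
Hala: 3.26 km³ × (912/998.9) = 2.976 km³ of water.
Lunell: 3.11×10^14 m³ × (912/998.9) = 2.839×10^14 m³ of water.
Total added water ≈ 2.843×10^14 m³ over 3.54×10^14 m² → Δh = 0.804 m.

≈ 0.804 m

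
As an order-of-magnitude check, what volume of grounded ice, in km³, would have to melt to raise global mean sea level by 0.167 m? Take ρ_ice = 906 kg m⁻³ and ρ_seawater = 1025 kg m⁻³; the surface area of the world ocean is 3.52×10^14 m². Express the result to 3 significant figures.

Required water volume = Δh × A = 0.167 m × 3.52×10^14 m² = 5.878×10^13 m³ = 5.878×10^4 km³.
Ice volume = water volume × ρ_w/ρ_ice = 5.878×10^4 × 1025/906 = 6.65×10^4 km³.

≈ 6.65×10^4 km³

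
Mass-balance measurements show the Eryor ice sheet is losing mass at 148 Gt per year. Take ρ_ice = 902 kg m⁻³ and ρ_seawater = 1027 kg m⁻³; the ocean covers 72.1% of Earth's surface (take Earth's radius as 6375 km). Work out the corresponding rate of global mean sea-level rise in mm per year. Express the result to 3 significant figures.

ρ_w = 1027 kg m⁻³. Annual water volume added = 148 Gt / ρ_w = 1.480×10^14 kg / 1027 kg m⁻³ = 1.441×10^11 m³.
Δh per year = 1.441×10^11 / 3.68×10^14 = 3.91×10^-4 m = 0.391 mm.

≈ 0.391 mm/yr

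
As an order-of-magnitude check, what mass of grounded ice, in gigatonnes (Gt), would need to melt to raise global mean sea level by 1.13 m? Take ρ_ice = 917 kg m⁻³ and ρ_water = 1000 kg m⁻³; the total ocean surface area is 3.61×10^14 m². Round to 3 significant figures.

≈ 4.08×10^5 Gt

Required water volume = Δh × A = 1.13 m × 3.61×10^14 m² = 4.079×10^14 m³.
ρ_w = 1000 kg m⁻³, so the mass of water = 4.079×10^14 m³ × 1000 kg m⁻³ = 4.079×10^17 kg = 4.08×10^5 Gt (and the same mass of ice, by conservation).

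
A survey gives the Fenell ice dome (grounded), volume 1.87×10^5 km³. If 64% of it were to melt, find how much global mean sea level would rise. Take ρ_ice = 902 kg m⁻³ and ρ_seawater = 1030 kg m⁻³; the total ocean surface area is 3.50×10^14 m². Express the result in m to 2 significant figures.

Fenell: 0.64 × 1.87×10^5 km³ × (902/1030) = 1.048×10^5 km³ of water.
Spread over 3.50×10^14 m² of ocean, Δh = 1.048×10^14 / 3.50×10^14 = 0.299 m.

≈ 0.30 m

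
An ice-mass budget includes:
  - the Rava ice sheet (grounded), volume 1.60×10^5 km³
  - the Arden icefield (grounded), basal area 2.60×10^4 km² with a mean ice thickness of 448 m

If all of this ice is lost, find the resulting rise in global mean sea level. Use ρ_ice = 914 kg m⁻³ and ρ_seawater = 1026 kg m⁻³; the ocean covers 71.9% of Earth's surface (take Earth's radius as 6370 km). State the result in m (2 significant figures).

≈ 0.42 m

Rava: 1.60×10^5 km³ × (914/1026) = 1.425×10^5 km³ of water.
Arden: ice volume = 2.60×10^4 km² × 448 m = 1.165×10^4 km³; 1.165×10^4 × (914/1026) = 1.038×10^4 km³ of water.
Total added water ≈ 1.529×10^14 m³ over 3.67×10^14 m² → Δh = 0.417 m.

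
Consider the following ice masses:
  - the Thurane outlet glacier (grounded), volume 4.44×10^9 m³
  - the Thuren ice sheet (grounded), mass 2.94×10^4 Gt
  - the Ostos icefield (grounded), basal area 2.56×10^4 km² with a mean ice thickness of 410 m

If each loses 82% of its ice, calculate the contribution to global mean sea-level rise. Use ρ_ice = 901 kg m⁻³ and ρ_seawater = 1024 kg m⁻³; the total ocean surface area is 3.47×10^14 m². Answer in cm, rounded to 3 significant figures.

Thurane: 0.82 × 4.44×10^9 m³ × (901/1024) = 3.203×10^9 m³ of water.
Thuren: 0.82 × 2.94×10^4 Gt = 2.411×10^16 kg; dividing by ρ_w = 1024 kg m⁻³ gives 2.354×10^13 m³ of water.
Ostos: ice volume = 2.56×10^4 km² × 410 m = 1.050×10^4 km³; 0.82 × 1.050×10^4 × (901/1024) = 7573 km³ of water.
Total added water ≈ 3.112×10^13 m³ over 3.47×10^14 m² → Δh = 0.0897 m = 8.97 cm.

≈ 8.97 cm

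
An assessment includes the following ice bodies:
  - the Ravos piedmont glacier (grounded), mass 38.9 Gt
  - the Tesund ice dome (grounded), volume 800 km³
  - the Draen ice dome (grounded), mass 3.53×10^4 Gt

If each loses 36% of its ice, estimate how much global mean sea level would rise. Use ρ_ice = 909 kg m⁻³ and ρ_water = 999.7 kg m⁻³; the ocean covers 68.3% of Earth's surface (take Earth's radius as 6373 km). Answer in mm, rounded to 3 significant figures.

≈ 37.3 mm

Ravos: 0.36 × 38.9 Gt = 1.400×10^13 kg; dividing by ρ_w = 999.7 kg m⁻³ gives 1.401×10^10 m³ of water.
Tesund: 0.36 × 800 km³ × (909/999.7) = 261.9 km³ of water.
Draen: 0.36 × 3.53×10^4 Gt = 1.271×10^16 kg; dividing by ρ_w = 999.7 kg m⁻³ gives 1.271×10^13 m³ of water.
Total added water ≈ 1.299×10^13 m³ over 3.49×10^14 m² → Δh = 0.0373 m = 37.3 mm.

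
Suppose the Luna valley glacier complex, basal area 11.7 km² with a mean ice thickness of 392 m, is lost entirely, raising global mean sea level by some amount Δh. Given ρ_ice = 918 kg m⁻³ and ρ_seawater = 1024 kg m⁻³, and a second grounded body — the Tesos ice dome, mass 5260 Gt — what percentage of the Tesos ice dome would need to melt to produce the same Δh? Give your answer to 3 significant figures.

Equal sea-level rise means equal mass of meltwater, i.e. equal mass of ice lost.
Ice mass of Luna: 4.210×10^12 kg; ice mass of Tesos: 5.260×10^15 kg.
Fraction required = 4.210×10^12 / 5.260×10^15 = 8.00×10^-4 → 0.0800 %.

≈ 0.0800 %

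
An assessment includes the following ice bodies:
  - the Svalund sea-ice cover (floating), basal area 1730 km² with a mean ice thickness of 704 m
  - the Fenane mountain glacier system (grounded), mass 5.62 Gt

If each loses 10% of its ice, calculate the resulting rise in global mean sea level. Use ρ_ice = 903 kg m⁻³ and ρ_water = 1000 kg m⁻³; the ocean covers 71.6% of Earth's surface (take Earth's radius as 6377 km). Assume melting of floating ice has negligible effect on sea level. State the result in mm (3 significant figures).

The Svalund sea-ice cover is floating and already displaces its own weight of water, so its melt adds essentially nothing to sea level.
Fenane: 0.1 × 5.62 Gt = 5.620×10^11 kg; dividing by ρ_w = 1000 kg m⁻³ gives 5.620×10^8 m³ of water.
Total added water ≈ 5.620×10^8 m³ over 3.66×10^14 m² → Δh = 1.54×10^-6 m = 1.54×10^-3 mm.

≈ 1.54×10^-3 mm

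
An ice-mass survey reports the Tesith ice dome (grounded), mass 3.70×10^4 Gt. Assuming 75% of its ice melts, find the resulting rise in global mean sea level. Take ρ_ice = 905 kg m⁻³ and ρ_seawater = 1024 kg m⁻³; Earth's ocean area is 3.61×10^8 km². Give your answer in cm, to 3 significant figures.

Tesith: 0.75 × 3.70×10^4 Gt = 2.775×10^16 kg; dividing by ρ_w = 1024 kg m⁻³ gives 2.710×10^13 m³ of water.
Spread over 3.61×10^14 m² of ocean, Δh = 2.710×10^13 / 3.61×10^14 = 0.0751 m = 7.51 cm.

≈ 7.51 cm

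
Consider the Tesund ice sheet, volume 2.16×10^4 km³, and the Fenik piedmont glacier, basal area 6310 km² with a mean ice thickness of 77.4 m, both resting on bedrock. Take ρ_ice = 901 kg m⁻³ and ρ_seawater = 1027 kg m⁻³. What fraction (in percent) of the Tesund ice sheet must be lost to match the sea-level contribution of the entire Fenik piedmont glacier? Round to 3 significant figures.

≈ 2.26 %

Equal sea-level rise means equal mass of meltwater, i.e. equal mass of ice lost.
Ice mass of Fenik: 4.400×10^14 kg; ice mass of Tesund: 1.946×10^16 kg.
Fraction required = 4.400×10^14 / 1.946×10^16 = 0.0226 → 2.26 %.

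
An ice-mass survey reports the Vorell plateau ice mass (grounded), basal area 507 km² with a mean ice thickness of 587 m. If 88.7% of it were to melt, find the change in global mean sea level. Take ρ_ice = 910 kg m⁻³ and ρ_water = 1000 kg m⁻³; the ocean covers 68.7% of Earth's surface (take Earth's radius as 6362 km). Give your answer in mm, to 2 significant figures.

Vorell: ice volume = 507 km² × 587 m = 297.6 km³; 0.887 × 297.6 × (910/1000) = 240.2 km³ of water.
Spread over 3.49×10^14 m² of ocean, Δh = 2.402×10^11 / 3.49×10^14 = 6.87×10^-4 m = 0.69 mm.

≈ 0.69 mm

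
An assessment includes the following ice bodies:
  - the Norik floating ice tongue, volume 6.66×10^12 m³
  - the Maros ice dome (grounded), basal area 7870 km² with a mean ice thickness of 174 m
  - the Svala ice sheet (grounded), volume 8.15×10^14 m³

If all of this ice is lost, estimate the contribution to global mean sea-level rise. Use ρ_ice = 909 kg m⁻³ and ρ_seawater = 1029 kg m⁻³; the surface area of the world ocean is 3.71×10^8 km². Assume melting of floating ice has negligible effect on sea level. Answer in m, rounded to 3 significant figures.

≈ 1.94 m

The Norik floating ice tongue is floating and already displaces its own weight of water, so its melt adds essentially nothing to sea level.
Maros: ice volume = 7870 km² × 174 m = 1369 km³; 1369 × (909/1029) = 1210 km³ of water.
Svala: 8.15×10^14 m³ × (909/1029) = 7.200×10^14 m³ of water.
Total added water ≈ 7.212×10^14 m³ over 3.71×10^14 m² → Δh = 1.94 m.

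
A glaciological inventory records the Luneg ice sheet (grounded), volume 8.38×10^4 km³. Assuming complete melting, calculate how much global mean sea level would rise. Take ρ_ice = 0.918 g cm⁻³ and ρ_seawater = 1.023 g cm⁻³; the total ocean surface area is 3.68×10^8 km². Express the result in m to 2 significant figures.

≈ 0.20 m

Luneg: 8.38×10^4 km³ × (918/1023) = 7.520×10^4 km³ of water.
Spread over 3.68×10^14 m² of ocean, Δh = 7.520×10^13 / 3.68×10^14 = 0.204 m.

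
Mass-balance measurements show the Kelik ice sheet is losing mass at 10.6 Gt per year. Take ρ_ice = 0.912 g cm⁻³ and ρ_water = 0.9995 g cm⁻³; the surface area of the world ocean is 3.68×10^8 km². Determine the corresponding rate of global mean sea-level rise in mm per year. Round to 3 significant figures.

≈ 0.0288 mm/yr

ρ_w = 0.9995 g cm⁻³ = 999.5 kg m⁻³. Annual water volume added = 10.6 Gt / ρ_w = 1.060×10^13 kg / 999.5 kg m⁻³ = 1.061×10^10 m³.
Δh per year = 1.061×10^10 / 3.68×10^14 = 2.88×10^-5 m = 0.0288 mm.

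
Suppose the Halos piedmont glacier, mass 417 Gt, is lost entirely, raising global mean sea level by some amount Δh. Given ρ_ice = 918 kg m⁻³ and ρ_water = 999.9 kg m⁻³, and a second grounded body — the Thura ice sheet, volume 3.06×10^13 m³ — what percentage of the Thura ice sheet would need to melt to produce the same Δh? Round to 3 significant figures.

≈ 1.48 %

Equal sea-level rise means equal mass of meltwater, i.e. equal mass of ice lost.
Ice mass of Halos: 4.170×10^14 kg; ice mass of Thura: 2.809×10^16 kg.
Fraction required = 4.170×10^14 / 2.809×10^16 = 0.0148 → 1.48 %.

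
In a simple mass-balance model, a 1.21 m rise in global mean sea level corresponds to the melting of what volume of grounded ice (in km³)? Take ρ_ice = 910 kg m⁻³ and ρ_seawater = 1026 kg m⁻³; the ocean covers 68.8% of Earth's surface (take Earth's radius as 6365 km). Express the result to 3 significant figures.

Required water volume = Δh × A = 1.21 m × 3.50×10^14 m² = 4.238×10^14 m³ = 4.238×10^5 km³.
Ice volume = water volume × ρ_w/ρ_ice = 4.238×10^5 × 1026/910 = 4.78×10^5 km³.

≈ 4.78×10^5 km³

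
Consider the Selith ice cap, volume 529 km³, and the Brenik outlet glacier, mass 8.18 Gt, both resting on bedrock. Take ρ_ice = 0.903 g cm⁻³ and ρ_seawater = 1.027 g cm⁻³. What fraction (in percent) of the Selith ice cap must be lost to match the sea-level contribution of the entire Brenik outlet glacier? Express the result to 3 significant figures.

≈ 1.71 %

Equal sea-level rise means equal mass of meltwater, i.e. equal mass of ice lost.
Ice mass of Brenik: 8.180×10^12 kg; ice mass of Selith: 4.777×10^14 kg.
Fraction required = 8.180×10^12 / 4.777×10^14 = 0.0171 → 1.71 %.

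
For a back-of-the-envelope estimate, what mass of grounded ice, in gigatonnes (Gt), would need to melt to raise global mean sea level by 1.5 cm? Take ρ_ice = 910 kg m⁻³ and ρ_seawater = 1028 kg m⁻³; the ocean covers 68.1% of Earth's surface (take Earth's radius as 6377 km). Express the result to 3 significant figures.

≈ 5370 Gt

Required water volume = Δh × A = 0.015 m × 3.48×10^14 m² = 5.220×10^12 m³.
ρ_w = 1028 kg m⁻³, so the mass of water = 5.220×10^12 m³ × 1028 kg m⁻³ = 5.366×10^15 kg = 5370 Gt (and the same mass of ice, by conservation).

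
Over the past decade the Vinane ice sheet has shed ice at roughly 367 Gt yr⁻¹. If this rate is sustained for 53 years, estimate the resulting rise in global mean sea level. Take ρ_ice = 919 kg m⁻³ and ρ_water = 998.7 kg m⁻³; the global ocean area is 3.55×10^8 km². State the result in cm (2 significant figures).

≈ 5.5 cm

Total mass lost = 367 Gt/yr × 53 yr = 1.945×10^4 Gt = 1.945×10^16 kg.
ρ_w = 998.7 kg m⁻³, so water volume = 1.945×10^16 / 998.7 = 1.948×10^13 m³.
Δh = 1.948×10^13 / 3.55×10^14 = 0.0549 m = 5.5 cm.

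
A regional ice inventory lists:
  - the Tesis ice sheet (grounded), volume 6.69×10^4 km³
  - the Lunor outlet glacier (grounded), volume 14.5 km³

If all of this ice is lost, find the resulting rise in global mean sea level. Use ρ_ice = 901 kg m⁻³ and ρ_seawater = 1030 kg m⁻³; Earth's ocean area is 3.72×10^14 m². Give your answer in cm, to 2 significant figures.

≈ 16 cm

Tesis: 6.69×10^4 km³ × (901/1030) = 5.852×10^4 km³ of water.
Lunor: 14.5 km³ × (901/1030) = 12.68 km³ of water.
Total added water ≈ 5.853×10^13 m³ over 3.72×10^14 m² → Δh = 0.157 m = 16 cm.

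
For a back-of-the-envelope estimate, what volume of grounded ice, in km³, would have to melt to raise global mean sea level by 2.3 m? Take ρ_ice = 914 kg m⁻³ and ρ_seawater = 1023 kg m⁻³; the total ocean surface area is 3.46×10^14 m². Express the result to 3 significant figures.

≈ 8.91×10^5 km³

Required water volume = Δh × A = 2.3 m × 3.46×10^14 m² = 7.958×10^14 m³ = 7.958×10^5 km³.
Ice volume = water volume × ρ_w/ρ_ice = 7.958×10^5 × 1023/914 = 8.91×10^5 km³.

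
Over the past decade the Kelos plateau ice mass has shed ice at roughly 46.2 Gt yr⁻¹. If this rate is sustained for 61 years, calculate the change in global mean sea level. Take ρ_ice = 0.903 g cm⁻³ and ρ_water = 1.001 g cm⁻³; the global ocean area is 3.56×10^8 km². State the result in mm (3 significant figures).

Total mass lost = 46.2 Gt/yr × 61 yr = 2818 Gt = 2.818×10^15 kg.
ρ_w = 1.001 g cm⁻³ = 1001 kg m⁻³, so water volume = 2.818×10^15 / 1001 = 2.815×10^12 m³.
Δh = 2.815×10^12 / 3.56×10^14 = 7.91×10^-3 m = 7.91 mm.

≈ 7.91 mm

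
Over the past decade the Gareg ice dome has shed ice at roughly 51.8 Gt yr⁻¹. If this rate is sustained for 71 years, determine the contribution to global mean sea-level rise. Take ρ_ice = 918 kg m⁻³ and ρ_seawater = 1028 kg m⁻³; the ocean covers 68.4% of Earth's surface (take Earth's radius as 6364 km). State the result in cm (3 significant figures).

≈ 1.03 cm

Total mass lost = 51.8 Gt/yr × 71 yr = 3678 Gt = 3.678×10^15 kg.
ρ_w = 1028 kg m⁻³, so water volume = 3.678×10^15 / 1028 = 3.578×10^12 m³.
Δh = 3.578×10^12 / 3.48×10^14 = 0.0103 m = 1.03 cm.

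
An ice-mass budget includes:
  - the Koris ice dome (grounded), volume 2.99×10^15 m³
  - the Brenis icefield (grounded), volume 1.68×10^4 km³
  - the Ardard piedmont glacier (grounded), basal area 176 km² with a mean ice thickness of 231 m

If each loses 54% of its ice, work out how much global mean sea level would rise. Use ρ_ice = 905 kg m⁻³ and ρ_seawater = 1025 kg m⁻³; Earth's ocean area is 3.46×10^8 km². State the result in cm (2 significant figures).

≈ 410 cm

Koris: 0.54 × 2.99×10^15 m³ × (905/1025) = 1.426×10^15 m³ of water.
Brenis: 0.54 × 1.68×10^4 km³ × (905/1025) = 8010 km³ of water.
Ardard: ice volume = 176 km² × 231 m = 40.66 km³; 0.54 × 40.66 × (905/1025) = 19.38 km³ of water.
Total added water ≈ 1.434×10^15 m³ over 3.46×10^14 m² → Δh = 4.14 m = 410 cm.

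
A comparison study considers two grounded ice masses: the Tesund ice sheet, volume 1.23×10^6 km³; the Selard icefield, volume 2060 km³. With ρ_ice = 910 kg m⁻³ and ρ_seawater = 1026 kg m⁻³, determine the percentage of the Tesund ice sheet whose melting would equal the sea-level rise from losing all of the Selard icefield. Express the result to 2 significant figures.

≈ 0.17 %

Equal sea-level rise means equal mass of meltwater, i.e. equal mass of ice lost.
Ice mass of Selard: 1.875×10^15 kg; ice mass of Tesund: 1.119×10^18 kg.
Fraction required = 1.875×10^15 / 1.119×10^18 = 1.67×10^-3 → 0.17 %.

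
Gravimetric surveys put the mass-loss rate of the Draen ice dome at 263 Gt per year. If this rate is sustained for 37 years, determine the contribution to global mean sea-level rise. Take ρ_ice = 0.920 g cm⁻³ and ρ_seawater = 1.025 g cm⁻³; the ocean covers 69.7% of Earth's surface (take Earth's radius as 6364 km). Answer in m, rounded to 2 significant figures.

Total mass lost = 263 Gt/yr × 37 yr = 9731 Gt = 9.731×10^15 kg.
ρ_w = 1.025 g cm⁻³ = 1025 kg m⁻³, so water volume = 9.731×10^15 / 1025 = 9.494×10^12 m³.
Δh = 9.494×10^12 / 3.55×10^14 = 0.0268 m.

≈ 0.027 m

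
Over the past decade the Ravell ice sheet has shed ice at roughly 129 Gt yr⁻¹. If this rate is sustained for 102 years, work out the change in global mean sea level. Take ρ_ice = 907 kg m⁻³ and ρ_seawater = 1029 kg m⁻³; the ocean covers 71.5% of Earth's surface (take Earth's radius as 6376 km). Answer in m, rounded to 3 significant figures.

≈ 0.0350 m

Total mass lost = 129 Gt/yr × 102 yr = 1.316×10^4 Gt = 1.316×10^16 kg.
ρ_w = 1029 kg m⁻³, so water volume = 1.316×10^16 / 1029 = 1.279×10^13 m³.
Δh = 1.279×10^13 / 3.65×10^14 = 0.0350 m.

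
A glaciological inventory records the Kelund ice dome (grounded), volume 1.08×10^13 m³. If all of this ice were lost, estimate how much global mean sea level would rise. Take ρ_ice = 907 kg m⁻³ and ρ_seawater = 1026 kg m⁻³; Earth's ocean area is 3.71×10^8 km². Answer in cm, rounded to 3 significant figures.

≈ 2.57 cm

Kelund: 1.08×10^13 m³ × (907/1026) = 9.547×10^12 m³ of water.
Spread over 3.71×10^14 m² of ocean, Δh = 9.547×10^12 / 3.71×10^14 = 0.0257 m = 2.57 cm.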